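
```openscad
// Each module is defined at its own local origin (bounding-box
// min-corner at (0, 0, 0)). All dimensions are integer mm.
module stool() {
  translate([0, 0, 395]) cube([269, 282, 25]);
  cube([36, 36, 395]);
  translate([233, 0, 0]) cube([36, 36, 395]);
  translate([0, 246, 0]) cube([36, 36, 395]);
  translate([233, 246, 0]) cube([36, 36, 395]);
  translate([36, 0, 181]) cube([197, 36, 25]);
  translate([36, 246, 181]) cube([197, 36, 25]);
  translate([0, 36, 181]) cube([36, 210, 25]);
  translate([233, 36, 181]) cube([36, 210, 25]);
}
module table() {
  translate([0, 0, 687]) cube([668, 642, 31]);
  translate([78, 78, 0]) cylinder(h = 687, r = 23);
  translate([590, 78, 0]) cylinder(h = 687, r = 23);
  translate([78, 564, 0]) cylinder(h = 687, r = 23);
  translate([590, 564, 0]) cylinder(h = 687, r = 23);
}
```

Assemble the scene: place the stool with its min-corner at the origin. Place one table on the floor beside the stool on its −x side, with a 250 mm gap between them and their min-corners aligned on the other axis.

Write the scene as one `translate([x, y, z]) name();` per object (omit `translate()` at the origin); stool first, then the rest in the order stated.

stool();
translate([-918, 0, 0]) table();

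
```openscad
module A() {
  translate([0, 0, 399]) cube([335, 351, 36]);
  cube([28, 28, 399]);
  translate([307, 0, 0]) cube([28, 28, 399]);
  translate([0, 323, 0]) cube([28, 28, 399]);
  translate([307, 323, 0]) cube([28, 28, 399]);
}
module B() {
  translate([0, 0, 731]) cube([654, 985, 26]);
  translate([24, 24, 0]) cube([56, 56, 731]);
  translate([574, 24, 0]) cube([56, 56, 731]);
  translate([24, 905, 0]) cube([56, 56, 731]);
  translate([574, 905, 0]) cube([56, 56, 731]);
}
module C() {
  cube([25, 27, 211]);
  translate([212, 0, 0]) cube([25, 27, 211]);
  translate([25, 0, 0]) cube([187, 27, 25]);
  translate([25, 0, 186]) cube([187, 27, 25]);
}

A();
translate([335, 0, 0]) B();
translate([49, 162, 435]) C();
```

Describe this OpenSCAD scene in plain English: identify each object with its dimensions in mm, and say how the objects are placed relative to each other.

A is a four-legged stool. The seat is a 335×351×36 mm slab whose top surface is at z = 435 mm; four square legs, each 28×28 mm in cross-section, run from the floor (z = 0) to the underside of the seat, each flush with a corner of the seat.

B is a rectangular dining table. The top is 654×985×26 mm with its upper surface at z = 757 mm. It stands on four 56×56 mm square legs, each inset 24 mm from the nearest pair of top edges, running from the floor to the underside of the top.

C is a rectangular picture frame lying in the x–z plane (depth along y). The opening is 187 mm wide (x) by 161 mm tall (z), surrounded by a border 25 mm wide on all four sides. The frame is 27 mm deep and is made of two full-height vertical stiles with two horizontal rails fitted between them.

The table is against the stool's +x side, with their −y faces flush. The picture frame is on top of the stool, centred.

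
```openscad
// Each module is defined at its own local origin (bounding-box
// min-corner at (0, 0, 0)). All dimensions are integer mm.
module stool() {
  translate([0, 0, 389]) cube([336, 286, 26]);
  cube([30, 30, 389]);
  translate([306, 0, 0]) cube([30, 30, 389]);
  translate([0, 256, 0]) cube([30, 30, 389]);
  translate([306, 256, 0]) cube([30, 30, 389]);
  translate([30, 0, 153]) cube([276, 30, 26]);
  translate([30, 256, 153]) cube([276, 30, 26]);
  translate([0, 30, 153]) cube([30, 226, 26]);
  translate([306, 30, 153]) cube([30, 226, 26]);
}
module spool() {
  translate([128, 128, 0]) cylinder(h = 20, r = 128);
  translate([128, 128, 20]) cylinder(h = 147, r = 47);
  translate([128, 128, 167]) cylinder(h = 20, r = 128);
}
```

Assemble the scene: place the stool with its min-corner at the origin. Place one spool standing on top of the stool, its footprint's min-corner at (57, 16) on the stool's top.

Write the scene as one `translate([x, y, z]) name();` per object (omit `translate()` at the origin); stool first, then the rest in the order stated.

stool();
translate([57, 16, 415]) spool();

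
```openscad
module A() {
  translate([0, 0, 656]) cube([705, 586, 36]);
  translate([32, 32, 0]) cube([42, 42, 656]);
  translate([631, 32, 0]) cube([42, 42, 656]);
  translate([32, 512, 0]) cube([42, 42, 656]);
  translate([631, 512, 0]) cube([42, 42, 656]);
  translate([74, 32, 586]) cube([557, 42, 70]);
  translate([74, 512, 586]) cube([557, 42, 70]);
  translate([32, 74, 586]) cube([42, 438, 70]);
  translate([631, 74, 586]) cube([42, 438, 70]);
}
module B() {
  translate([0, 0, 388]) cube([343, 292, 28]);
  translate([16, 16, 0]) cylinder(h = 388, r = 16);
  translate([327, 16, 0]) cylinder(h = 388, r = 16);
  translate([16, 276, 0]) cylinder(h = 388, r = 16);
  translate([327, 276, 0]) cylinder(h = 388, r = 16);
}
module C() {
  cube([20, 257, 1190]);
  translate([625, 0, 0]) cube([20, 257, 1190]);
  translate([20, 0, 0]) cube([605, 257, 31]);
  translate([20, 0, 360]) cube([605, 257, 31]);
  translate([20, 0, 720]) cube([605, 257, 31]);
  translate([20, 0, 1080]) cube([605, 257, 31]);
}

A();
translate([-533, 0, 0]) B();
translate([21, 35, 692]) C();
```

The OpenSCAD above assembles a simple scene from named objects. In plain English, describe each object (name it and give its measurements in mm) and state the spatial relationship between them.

A is a rectangular dining table. The top is 705×586×36 mm with its upper surface at z = 692 mm. It stands on four 42×42 mm square legs, each inset 32 mm from the nearest pair of top edges, running from the floor to the underside of the top. Four apron rails, 42 mm thick and 70 mm tall, run between adjacent legs with their top edges flush with the underside of the top and their outer faces flush with the legs' outer faces.

B is a four-legged stool. The seat is 343×292 mm, 28 mm thick, top at z = 416 mm. It stands on four round legs, each 32 mm in diameter, from z = 0 to the seat underside, each leg's axis is inset half a diameter from the nearest pair of seat edges (so the leg's bounding box is flush with the corner).

C is an open bookshelf. Two side panels, each 20 mm thick, 257 mm deep and 1190 mm tall, stand 645 mm apart (outside-to-outside). Between them sit 4 shelves, each 31 mm thick and 257 mm deep, spanning the full gap between the sides. The bottom shelf rests on the floor (its underside at z = 0) and the clear gap between one shelf's top and the next shelf's underside is 329 mm.

The stool is on the floor beside the table on its −x side. The bookshelf is on top of the table.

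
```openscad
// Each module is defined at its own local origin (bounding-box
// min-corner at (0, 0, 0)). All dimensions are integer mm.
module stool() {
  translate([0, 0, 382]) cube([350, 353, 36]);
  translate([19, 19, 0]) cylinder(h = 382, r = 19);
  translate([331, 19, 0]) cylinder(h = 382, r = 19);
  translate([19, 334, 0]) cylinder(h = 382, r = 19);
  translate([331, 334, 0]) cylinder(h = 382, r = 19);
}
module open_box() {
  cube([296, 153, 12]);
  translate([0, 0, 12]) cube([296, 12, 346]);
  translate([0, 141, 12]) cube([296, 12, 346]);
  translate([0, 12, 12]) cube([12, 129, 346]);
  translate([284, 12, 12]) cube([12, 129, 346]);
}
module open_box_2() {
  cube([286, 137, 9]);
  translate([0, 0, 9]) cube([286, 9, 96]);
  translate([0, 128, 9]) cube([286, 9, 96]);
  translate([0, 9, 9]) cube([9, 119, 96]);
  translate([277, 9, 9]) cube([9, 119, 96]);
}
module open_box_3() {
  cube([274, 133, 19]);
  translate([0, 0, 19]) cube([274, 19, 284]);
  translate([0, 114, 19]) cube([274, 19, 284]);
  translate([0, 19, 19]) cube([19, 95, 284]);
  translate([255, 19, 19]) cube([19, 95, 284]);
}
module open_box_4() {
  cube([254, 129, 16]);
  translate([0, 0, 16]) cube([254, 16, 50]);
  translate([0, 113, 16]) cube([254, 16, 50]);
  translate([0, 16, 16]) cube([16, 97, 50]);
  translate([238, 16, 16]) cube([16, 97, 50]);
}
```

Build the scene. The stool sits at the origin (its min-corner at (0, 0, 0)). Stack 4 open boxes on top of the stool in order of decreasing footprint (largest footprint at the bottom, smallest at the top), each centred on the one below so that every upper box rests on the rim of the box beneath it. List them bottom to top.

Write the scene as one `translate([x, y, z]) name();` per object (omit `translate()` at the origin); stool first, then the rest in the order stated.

stool();
translate([27, 100, 418]) open_box();
translate([32, 108, 776]) open_box_2();
translate([38, 110, 881]) open_box_3();
translate([48, 112, 1184]) open_box_4();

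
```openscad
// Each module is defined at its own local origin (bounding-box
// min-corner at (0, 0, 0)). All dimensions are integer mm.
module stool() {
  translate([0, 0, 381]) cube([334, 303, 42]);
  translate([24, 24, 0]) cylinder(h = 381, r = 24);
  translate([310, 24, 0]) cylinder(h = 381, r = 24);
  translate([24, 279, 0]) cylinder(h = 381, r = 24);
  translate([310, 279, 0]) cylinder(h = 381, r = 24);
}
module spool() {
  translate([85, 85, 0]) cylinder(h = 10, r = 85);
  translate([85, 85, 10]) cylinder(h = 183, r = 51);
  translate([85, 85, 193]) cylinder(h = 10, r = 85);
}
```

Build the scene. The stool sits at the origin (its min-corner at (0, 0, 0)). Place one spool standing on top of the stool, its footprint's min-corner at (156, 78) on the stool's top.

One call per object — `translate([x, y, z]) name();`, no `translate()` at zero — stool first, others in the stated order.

stool();
translate([156, 78, 423]) spool();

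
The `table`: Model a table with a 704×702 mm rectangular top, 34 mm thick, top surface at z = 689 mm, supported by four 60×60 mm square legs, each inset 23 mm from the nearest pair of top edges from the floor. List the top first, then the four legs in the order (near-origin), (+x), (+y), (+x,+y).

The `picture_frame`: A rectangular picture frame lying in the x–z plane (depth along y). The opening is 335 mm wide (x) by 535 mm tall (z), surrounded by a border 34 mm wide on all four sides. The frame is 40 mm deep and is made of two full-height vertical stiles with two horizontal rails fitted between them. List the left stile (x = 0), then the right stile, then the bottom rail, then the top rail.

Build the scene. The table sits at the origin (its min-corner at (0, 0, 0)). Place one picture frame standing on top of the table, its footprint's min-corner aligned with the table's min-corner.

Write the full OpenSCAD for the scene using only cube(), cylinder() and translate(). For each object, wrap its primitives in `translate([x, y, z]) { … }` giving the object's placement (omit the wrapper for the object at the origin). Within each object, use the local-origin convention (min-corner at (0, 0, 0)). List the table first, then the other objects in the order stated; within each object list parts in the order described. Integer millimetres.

translate([0, 0, 655]) cube([704, 702, 34]);
translate([23, 23, 0]) cube([60, 60, 655]);
translate([621, 23, 0]) cube([60, 60, 655]);
translate([23, 619, 0]) cube([60, 60, 655]);
translate([621, 619, 0]) cube([60, 60, 655]);
translate([0, 0, 689]) {
  cube([34, 40, 603]);
  translate([369, 0, 0]) cube([34, 40, 603]);
  translate([34, 0, 0]) cube([335, 40, 34]);
  translate([34, 0, 569]) cube([335, 40, 34]);
}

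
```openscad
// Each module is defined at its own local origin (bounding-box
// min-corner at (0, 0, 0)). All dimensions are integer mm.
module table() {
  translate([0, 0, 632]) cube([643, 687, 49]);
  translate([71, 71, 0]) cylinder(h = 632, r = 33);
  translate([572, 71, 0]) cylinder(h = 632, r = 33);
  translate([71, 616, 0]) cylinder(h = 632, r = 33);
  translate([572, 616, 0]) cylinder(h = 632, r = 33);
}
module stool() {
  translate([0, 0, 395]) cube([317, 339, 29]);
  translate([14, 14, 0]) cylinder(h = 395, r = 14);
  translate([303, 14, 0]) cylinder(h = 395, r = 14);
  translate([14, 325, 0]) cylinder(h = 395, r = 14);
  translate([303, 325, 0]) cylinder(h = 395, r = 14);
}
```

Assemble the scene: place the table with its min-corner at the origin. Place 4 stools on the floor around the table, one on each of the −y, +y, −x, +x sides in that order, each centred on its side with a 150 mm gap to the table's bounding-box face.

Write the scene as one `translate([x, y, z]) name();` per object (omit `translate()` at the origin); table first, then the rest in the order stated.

table();
translate([163, -489, 0]) stool();
translate([163, 837, 0]) stool();
translate([-467, 174, 0]) stool();
translate([793, 174, 0]) stool();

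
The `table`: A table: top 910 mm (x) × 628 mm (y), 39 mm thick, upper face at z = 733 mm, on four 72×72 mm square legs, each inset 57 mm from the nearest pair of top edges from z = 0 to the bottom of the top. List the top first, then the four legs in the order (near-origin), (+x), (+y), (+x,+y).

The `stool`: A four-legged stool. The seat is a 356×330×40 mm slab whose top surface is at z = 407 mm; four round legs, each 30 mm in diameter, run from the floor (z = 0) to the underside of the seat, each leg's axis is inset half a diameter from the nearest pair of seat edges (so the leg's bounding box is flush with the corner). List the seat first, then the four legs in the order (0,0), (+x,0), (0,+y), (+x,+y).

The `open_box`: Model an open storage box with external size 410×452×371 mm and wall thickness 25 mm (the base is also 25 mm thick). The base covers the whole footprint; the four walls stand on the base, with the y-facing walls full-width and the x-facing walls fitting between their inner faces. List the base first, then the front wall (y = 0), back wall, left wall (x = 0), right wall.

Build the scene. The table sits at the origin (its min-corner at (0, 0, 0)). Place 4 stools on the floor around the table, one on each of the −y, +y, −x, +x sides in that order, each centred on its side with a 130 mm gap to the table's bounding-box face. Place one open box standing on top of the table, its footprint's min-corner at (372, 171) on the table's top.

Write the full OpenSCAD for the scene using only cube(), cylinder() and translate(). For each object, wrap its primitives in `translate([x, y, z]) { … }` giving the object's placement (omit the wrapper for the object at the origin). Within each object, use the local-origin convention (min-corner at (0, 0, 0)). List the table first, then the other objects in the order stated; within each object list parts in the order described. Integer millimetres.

translate([0, 0, 694]) cube([910, 628, 39]);
translate([57, 57, 0]) cube([72, 72, 694]);
translate([781, 57, 0]) cube([72, 72, 694]);
translate([57, 499, 0]) cube([72, 72, 694]);
translate([781, 499, 0]) cube([72, 72, 694]);
translate([277, -460, 0]) {
  translate([0, 0, 367]) cube([356, 330, 40]);
  translate([15, 15, 0]) cylinder(h = 367, r = 15);
  translate([341, 15, 0]) cylinder(h = 367, r = 15);
  translate([15, 315, 0]) cylinder(h = 367, r = 15);
  translate([341, 315, 0]) cylinder(h = 367, r = 15);
}
translate([277, 758, 0]) {
  translate([0, 0, 367]) cube([356, 330, 40]);
  translate([15, 15, 0]) cylinder(h = 367, r = 15);
  translate([341, 15, 0]) cylinder(h = 367, r = 15);
  translate([15, 315, 0]) cylinder(h = 367, r = 15);
  translate([341, 315, 0]) cylinder(h = 367, r = 15);
}
translate([-486, 149, 0]) {
  translate([0, 0, 367]) cube([356, 330, 40]);
  translate([15, 15, 0]) cylinder(h = 367, r = 15);
  translate([341, 15, 0]) cylinder(h = 367, r = 15);
  translate([15, 315, 0]) cylinder(h = 367, r = 15);
  translate([341, 315, 0]) cylinder(h = 367, r = 15);
}
translate([1040, 149, 0]) {
  translate([0, 0, 367]) cube([356, 330, 40]);
  translate([15, 15, 0]) cylinder(h = 367, r = 15);
  translate([341, 15, 0]) cylinder(h = 367, r = 15);
  translate([15, 315, 0]) cylinder(h = 367, r = 15);
  translate([341, 315, 0]) cylinder(h = 367, r = 15);
}
translate([372, 171, 733]) {
  cube([410, 452, 25]);
  translate([0, 0, 25]) cube([410, 25, 346]);
  translate([0, 427, 25]) cube([410, 25, 346]);
  translate([0, 25, 25]) cube([25, 402, 346]);
  translate([385, 25, 25]) cube([25, 402, 346]);
}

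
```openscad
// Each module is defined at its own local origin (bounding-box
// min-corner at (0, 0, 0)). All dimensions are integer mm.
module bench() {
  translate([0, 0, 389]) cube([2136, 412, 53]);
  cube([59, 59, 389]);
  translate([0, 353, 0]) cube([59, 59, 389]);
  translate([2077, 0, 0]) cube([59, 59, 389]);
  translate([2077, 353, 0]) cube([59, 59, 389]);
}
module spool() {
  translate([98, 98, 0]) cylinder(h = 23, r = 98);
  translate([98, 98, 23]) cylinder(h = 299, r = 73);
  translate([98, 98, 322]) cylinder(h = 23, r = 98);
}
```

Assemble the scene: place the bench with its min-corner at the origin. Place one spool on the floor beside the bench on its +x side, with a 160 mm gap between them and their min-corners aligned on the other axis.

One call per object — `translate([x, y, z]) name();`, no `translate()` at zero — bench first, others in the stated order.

bench();
translate([2296, 0, 0]) spool();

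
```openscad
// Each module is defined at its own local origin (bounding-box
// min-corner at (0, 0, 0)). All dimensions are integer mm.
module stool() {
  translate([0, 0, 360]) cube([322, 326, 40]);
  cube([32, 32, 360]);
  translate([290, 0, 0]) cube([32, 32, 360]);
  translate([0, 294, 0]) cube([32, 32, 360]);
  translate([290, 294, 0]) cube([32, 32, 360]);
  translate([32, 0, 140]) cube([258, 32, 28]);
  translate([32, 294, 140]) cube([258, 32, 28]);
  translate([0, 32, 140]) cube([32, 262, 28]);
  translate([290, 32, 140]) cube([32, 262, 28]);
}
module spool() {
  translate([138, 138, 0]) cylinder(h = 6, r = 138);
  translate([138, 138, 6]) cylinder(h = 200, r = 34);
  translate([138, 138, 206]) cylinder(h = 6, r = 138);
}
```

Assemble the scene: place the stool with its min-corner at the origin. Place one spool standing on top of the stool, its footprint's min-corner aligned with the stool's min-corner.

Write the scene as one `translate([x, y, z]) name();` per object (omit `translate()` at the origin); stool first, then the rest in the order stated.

stool();
translate([0, 0, 400]) spool();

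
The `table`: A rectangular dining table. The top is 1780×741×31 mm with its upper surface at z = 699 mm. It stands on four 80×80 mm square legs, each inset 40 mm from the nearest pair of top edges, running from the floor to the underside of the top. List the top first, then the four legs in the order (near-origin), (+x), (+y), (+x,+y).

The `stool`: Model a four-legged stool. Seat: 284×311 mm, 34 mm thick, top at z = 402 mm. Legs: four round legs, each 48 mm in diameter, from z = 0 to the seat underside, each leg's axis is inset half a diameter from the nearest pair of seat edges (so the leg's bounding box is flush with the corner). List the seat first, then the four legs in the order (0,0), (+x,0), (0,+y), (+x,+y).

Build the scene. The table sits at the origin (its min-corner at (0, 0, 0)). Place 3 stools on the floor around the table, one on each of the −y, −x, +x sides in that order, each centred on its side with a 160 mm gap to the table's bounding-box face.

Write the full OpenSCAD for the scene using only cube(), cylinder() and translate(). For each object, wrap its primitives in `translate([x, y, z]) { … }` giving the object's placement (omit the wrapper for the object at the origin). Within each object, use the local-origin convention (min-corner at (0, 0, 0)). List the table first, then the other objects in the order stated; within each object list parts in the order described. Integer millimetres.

translate([0, 0, 668]) cube([1780, 741, 31]);
translate([40, 40, 0]) cube([80, 80, 668]);
translate([1660, 40, 0]) cube([80, 80, 668]);
translate([40, 621, 0]) cube([80, 80, 668]);
translate([1660, 621, 0]) cube([80, 80, 668]);
translate([748, -471, 0]) {
  translate([0, 0, 368]) cube([284, 311, 34]);
  translate([24, 24, 0]) cylinder(h = 368, r = 24);
  translate([260, 24, 0]) cylinder(h = 368, r = 24);
  translate([24, 287, 0]) cylinder(h = 368, r = 24);
  translate([260, 287, 0]) cylinder(h = 368, r = 24);
}
translate([-444, 215, 0]) {
  translate([0, 0, 368]) cube([284, 311, 34]);
  translate([24, 24, 0]) cylinder(h = 368, r = 24);
  translate([260, 24, 0]) cylinder(h = 368, r = 24);
  translate([24, 287, 0]) cylinder(h = 368, r = 24);
  translate([260, 287, 0]) cylinder(h = 368, r = 24);
}
translate([1940, 215, 0]) {
  translate([0, 0, 368]) cube([284, 311, 34]);
  translate([24, 24, 0]) cylinder(h = 368, r = 24);
  translate([260, 24, 0]) cylinder(h = 368, r = 24);
  translate([24, 287, 0]) cylinder(h = 368, r = 24);
  translate([260, 287, 0]) cylinder(h = 368, r = 24);
}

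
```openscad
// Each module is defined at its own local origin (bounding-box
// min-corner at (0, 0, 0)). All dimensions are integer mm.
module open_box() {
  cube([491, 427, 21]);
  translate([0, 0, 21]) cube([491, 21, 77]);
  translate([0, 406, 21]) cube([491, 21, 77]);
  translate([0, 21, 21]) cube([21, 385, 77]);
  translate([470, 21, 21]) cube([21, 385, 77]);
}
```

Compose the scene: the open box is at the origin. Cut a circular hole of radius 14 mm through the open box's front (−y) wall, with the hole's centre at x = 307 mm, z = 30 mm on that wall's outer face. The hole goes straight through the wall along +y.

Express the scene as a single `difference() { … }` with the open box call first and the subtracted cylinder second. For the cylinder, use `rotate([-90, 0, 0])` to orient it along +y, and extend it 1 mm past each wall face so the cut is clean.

difference() {
  open_box();
  translate([307, -1, 30]) rotate([-90, 0, 0]) cylinder(h = 23, r = 14);
}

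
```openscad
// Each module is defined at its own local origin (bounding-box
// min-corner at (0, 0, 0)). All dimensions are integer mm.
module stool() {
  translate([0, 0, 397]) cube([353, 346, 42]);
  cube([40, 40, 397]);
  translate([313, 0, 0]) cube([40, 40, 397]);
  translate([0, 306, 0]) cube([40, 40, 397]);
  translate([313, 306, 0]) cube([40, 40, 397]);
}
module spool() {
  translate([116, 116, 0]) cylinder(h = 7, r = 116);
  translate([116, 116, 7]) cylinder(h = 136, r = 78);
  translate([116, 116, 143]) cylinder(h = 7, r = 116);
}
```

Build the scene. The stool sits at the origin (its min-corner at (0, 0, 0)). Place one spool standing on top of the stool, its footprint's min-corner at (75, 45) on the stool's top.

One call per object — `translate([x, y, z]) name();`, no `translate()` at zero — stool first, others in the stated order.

stool();
translate([75, 45, 439]) spool();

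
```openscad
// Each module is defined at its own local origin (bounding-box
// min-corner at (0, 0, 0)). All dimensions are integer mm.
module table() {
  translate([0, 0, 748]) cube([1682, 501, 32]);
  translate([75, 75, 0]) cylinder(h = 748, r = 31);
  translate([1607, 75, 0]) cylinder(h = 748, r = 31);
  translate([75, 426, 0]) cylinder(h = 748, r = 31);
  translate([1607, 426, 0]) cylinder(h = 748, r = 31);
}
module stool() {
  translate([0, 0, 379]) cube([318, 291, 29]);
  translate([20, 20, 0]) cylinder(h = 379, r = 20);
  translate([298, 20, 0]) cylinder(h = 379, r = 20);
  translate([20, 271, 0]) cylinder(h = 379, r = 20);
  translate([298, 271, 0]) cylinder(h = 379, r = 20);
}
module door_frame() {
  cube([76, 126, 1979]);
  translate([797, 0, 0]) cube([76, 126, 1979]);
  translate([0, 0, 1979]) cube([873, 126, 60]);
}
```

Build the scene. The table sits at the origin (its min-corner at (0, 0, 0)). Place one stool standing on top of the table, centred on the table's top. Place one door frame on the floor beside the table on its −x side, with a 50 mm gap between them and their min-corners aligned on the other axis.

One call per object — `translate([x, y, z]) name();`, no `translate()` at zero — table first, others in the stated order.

table();
translate([682, 105, 780]) stool();
translate([-923, 0, 0]) door_frame();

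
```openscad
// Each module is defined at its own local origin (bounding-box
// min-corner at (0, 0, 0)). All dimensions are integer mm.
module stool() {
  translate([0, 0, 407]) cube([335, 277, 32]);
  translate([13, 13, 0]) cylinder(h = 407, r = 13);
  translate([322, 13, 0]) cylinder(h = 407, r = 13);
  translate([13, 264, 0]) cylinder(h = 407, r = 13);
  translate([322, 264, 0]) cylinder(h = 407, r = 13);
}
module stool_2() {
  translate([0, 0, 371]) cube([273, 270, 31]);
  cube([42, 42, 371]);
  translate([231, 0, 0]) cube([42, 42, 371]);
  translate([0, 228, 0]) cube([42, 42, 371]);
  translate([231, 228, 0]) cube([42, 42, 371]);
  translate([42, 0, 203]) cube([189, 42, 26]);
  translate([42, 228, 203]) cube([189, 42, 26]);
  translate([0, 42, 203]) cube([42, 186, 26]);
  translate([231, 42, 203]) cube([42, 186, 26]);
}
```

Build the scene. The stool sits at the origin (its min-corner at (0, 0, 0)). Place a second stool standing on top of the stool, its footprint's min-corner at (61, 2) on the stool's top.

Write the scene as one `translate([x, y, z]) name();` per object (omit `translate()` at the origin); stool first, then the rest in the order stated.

stool();
translate([61, 2, 439]) stool_2();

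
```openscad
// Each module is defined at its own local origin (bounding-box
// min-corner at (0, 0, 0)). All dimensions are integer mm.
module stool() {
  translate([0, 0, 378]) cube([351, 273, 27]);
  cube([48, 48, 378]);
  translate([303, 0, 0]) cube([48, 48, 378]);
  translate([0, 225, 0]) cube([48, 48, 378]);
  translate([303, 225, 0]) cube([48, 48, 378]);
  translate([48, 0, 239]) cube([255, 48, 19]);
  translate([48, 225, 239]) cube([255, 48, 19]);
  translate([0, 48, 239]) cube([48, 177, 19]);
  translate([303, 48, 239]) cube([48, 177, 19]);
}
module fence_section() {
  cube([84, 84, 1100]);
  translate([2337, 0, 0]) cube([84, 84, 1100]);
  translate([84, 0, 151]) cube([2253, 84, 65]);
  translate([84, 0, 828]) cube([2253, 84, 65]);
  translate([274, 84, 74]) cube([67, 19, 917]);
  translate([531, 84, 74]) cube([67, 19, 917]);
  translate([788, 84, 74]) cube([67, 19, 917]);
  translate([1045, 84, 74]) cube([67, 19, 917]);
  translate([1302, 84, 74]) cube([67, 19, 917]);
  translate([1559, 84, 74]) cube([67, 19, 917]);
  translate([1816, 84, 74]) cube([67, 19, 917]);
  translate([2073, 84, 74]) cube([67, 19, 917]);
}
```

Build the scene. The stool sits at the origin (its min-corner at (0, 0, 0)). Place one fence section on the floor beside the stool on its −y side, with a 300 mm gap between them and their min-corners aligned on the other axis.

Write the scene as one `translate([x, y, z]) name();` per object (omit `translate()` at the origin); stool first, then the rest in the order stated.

stool();
translate([0, -403, 0]) fence_section();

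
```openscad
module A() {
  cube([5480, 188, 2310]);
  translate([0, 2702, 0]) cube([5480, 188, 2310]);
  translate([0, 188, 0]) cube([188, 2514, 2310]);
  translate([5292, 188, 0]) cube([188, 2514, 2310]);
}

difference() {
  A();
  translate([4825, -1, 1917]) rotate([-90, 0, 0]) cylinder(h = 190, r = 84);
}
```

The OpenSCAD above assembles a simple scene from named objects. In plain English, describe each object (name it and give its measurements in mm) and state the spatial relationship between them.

A is the wall frame of a small rectangular building: four walls, each 2310 mm tall and 188 mm thick, enclosing a footprint 5480 mm (x) by 2890 mm (y) outside-to-outside, with no floor or roof. The front and back walls (the −y and +y sides) span the full width; the two side walls fit between them.

The house frame has a circular hole of radius 84 mm through its front wall, centred at (x = 4825, z = 1917).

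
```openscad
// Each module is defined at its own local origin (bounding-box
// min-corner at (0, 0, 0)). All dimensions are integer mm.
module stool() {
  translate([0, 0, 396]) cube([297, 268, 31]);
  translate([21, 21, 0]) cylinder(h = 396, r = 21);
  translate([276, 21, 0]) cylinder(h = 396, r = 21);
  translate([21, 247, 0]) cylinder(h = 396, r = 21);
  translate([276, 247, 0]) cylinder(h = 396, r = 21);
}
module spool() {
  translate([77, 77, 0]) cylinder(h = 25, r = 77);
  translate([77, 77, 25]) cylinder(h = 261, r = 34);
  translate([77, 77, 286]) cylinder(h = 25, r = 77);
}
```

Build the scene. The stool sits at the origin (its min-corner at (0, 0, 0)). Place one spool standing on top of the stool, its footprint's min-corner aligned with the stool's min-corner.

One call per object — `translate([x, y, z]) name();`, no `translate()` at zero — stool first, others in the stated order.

stool();
translate([0, 0, 427]) spool();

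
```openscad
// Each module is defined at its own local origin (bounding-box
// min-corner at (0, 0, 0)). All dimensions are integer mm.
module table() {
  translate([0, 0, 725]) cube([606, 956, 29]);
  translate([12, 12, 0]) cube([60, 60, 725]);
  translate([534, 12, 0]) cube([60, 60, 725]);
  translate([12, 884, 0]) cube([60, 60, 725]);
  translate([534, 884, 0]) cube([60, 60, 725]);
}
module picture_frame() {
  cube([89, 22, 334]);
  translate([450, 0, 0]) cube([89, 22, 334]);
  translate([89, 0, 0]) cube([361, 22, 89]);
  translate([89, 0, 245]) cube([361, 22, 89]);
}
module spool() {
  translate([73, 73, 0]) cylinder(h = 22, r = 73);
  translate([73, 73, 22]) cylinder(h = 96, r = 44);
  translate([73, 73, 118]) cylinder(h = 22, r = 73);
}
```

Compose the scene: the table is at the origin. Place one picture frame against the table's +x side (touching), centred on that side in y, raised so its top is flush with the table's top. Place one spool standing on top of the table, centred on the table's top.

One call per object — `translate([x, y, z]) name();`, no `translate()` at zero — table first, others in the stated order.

table();
translate([606, 467, 420]) picture_frame();
translate([230, 405, 754]) spool();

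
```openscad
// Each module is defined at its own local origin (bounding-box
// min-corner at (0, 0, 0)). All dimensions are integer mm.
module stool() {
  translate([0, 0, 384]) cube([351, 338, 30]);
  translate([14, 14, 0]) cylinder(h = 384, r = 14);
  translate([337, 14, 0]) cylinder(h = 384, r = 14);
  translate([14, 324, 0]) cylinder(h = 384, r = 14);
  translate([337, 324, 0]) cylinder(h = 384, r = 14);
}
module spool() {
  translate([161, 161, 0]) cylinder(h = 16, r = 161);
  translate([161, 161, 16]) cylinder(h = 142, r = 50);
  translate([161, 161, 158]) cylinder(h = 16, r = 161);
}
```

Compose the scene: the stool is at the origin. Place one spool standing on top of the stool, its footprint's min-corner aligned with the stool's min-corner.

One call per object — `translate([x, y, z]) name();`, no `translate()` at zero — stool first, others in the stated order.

stool();
translate([0, 0, 414]) spool();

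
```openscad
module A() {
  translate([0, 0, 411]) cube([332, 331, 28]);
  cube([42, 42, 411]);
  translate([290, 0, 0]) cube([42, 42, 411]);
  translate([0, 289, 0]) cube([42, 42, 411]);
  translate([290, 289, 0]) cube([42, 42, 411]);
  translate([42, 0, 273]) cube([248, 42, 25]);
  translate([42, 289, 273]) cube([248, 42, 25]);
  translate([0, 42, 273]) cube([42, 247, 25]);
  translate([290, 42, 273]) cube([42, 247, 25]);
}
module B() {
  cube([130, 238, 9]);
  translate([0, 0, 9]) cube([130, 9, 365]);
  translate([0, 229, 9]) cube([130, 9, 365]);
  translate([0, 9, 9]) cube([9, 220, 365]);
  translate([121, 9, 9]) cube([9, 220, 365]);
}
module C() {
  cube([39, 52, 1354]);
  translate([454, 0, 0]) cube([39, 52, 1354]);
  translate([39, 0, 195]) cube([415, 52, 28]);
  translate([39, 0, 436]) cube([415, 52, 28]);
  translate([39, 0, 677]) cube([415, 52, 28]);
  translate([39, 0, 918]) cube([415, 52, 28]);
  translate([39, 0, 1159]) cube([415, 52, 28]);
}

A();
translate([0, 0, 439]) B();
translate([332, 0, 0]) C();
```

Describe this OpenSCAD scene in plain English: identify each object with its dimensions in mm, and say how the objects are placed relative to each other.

A is a four-legged stool. The seat is 332×331 mm, 28 mm thick, top at z = 439 mm. It stands on four square legs, each 42×42 mm in cross-section, from z = 0 to the seat underside, each flush with a corner of the seat. Four stretchers, 42 mm wide and 25 mm tall, connect adjacent legs with their undersides at z = 273 mm, each running between the inner faces of the legs it joins and aligned with the legs' outer faces on the other axis.

B is an open-topped rectangular box: outside dimensions 130×238×374 mm, with a uniform wall and base thickness of 9 mm. The base is a full 130×238 slab on the floor; four walls sit on top of the base. The front and back walls (the −y and +y sides) span the full width; the two side walls fit between them.

C is a straight ladder. Two 39×52 mm vertical rails, 1354 mm tall, stand 493 mm apart (outside-to-outside) with their front faces coplanar on the −y side. 5 rungs, each 52 mm deep and 28 mm tall, span between the inner faces of the rails, front faces flush with the rails. The lowest rung's underside is at z = 195 mm and rungs are spaced 241 mm apart (underside to underside).

The open box is on top of the stool. The ladder is against the stool's +x side, with their −y faces flush.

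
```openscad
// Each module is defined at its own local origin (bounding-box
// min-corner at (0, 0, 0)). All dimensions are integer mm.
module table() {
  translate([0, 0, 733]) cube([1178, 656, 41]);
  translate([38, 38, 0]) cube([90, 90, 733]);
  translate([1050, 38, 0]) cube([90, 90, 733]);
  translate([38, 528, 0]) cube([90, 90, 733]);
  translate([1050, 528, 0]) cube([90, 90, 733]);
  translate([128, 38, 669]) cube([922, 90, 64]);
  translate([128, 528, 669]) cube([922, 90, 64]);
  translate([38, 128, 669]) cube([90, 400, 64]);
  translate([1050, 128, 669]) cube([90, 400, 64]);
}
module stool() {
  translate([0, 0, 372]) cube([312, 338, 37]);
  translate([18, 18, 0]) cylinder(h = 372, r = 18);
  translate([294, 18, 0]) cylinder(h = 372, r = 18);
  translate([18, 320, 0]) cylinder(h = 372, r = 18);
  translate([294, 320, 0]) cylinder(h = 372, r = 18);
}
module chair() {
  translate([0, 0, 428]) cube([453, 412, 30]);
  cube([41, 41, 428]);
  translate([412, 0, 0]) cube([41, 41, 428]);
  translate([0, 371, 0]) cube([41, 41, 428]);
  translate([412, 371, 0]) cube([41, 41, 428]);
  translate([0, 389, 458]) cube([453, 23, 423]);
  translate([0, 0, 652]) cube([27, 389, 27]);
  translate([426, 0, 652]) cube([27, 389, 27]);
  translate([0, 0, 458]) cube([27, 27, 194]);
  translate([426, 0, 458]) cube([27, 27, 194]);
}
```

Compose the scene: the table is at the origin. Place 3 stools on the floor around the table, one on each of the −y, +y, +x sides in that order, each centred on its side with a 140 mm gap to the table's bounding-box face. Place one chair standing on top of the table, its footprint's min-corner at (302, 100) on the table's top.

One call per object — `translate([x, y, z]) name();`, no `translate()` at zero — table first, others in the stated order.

table();
translate([433, -478, 0]) stool();
translate([433, 796, 0]) stool();
translate([1318, 159, 0]) stool();
translate([302, 100, 774]) chair();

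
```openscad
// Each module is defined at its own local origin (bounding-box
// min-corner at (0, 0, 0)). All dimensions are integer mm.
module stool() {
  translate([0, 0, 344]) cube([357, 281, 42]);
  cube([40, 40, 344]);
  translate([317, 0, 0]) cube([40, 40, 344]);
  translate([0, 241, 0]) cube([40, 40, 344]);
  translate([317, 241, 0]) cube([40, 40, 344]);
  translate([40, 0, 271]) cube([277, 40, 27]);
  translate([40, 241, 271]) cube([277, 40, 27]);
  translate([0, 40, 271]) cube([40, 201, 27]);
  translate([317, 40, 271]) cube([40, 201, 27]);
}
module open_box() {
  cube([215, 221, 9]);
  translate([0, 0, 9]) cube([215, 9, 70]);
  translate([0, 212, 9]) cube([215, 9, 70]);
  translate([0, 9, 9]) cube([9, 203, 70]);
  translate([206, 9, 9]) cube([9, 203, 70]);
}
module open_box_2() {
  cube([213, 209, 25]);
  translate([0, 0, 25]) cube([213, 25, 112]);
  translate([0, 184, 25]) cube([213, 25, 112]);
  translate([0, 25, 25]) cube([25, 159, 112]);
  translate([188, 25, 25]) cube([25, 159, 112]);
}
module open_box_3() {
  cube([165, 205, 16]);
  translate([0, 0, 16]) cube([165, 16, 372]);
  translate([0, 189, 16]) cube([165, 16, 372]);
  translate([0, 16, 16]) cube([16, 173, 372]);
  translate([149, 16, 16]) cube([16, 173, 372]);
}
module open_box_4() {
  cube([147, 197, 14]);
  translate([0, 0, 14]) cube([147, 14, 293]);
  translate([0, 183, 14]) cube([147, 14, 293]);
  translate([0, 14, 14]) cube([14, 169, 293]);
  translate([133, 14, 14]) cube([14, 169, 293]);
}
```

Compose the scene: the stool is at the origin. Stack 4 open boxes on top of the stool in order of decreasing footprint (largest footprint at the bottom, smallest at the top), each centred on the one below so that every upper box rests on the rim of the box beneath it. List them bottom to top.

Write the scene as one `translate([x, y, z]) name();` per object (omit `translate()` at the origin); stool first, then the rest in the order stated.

stool();
translate([71, 30, 386]) open_box();
translate([72, 36, 465]) open_box_2();
translate([96, 38, 602]) open_box_3();
translate([105, 42, 990]) open_box_4();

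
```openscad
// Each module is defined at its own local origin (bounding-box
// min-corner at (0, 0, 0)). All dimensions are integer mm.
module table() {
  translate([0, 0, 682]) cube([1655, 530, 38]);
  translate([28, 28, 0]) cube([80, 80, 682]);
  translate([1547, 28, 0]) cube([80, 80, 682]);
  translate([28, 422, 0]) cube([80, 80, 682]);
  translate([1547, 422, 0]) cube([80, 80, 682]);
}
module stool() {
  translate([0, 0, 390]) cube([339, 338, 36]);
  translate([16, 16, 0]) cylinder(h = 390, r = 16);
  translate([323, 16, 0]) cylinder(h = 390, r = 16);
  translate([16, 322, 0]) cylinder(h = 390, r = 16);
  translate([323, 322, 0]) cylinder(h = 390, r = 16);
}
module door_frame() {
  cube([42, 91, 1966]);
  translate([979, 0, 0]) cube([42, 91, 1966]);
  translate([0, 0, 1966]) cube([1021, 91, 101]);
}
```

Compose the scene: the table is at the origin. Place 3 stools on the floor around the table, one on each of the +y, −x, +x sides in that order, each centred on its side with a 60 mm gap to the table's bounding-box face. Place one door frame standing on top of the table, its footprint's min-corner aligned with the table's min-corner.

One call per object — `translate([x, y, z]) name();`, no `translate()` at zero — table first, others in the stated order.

table();
translate([658, 590, 0]) stool();
translate([-399, 96, 0]) stool();
translate([1715, 96, 0]) stool();
translate([0, 0, 720]) door_frame();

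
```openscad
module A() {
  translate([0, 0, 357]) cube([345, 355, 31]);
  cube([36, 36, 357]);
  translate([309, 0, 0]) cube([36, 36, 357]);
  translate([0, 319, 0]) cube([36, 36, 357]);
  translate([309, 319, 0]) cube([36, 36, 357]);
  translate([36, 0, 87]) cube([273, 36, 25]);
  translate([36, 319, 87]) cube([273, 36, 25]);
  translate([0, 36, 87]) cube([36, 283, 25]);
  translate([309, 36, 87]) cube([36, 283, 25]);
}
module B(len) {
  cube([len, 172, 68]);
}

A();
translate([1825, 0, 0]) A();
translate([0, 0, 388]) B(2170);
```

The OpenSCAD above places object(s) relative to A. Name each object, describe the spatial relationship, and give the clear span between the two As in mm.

A is a stool. B is a beam. A beam spans the tops of two stools. The clear span between the two stools is 1480 mm.

Second stool starts at x = 1825; first ends at x = 345; clear span = 1825 − 345 = 1480 mm.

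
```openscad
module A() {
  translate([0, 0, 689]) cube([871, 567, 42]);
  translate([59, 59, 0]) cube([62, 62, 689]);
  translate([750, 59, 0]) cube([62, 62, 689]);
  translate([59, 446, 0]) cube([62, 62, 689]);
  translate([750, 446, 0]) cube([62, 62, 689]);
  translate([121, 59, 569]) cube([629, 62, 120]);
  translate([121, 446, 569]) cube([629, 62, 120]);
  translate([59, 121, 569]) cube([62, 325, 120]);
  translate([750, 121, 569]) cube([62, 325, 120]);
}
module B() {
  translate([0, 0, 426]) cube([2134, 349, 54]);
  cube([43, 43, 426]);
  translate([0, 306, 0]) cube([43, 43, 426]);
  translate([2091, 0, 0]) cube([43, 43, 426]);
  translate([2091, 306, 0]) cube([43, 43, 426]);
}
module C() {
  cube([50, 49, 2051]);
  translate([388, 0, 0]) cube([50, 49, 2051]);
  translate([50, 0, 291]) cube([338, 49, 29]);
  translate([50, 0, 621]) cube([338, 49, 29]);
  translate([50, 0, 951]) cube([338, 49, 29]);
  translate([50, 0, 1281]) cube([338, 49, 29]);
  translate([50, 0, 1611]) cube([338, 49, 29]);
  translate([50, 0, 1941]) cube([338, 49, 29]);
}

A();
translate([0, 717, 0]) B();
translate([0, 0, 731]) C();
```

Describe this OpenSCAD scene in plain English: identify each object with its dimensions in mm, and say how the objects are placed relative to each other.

A is a table with a 871×567 mm rectangular top, 42 mm thick, top surface at z = 731 mm, supported by four 62×62 mm square legs, each inset 59 mm from the nearest pair of top edges, running from the floor. Four apron rails, 62 mm thick and 120 mm tall, run between adjacent legs with their top edges flush with the underside of the top and their outer faces flush with the legs' outer faces.

B is a bench: a 2134×349 mm seat slab, 54 mm thick, top at z = 480 mm, on four 43×43 mm square legs flush with the seat corners and standing on z = 0.

C is a wooden ladder with two side rails of 50×49 mm section and 2051 mm height, set 438 mm apart overall. Between them run 6 rectangular rungs (49 mm deep, 29 mm thick), front faces flush with the rails' −y face. The bottom of the first rung is 291 mm above the floor and each subsequent rung is 330 mm higher than the one below.

The bench is on the floor beside the table on its +y side. The ladder is on top of the table.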